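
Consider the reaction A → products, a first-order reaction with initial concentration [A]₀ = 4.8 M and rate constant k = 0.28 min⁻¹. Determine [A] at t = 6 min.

0.8946 M

Step 1: For a first-order reaction: [A] = [A]₀ × e^(-kt)
Step 2: [A] = 4.8 × e^(-0.28 × 6)
Step 3: [A] = 4.8 × e^(-1.68)
Step 4: [A] = 4.8 × 0.186374 = 0.8946 M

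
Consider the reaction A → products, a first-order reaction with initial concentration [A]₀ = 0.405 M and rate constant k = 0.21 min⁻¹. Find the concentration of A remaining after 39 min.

0.0001124 M

Step 1: For a first-order reaction: [A] = [A]₀ × e^(-kt)
Step 2: [A] = 0.405 × e^(-0.21 × 39)
Step 3: [A] = 0.405 × e^(-8.19)
Step 4: [A] = 0.405 × 0.000277414 = 0.0001124 M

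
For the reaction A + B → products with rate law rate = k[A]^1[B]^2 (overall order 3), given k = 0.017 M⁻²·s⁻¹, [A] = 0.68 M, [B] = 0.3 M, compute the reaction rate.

0.00104 M/s

Step 1: The rate law is rate = k[A]^1[B]^2, overall order = 1+2 = 3
Step 2: Substitute values: rate = 0.017 × (0.68)^1 × (0.3)^2
Step 3: rate = 0.017 × 0.68 × 0.09 = 0.0010404 M/s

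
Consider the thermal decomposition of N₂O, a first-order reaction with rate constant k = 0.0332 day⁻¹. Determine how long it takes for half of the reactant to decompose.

20.88 day

Step 1: For a first-order reaction, t₁/₂ = ln(2)/k
Step 2: t₁/₂ = ln(2)/0.0332
Step 3: t₁/₂ = 0.6931/0.0332 = 20.88 day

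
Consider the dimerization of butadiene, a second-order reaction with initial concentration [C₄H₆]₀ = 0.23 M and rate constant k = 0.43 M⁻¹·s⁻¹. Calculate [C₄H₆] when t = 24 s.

0.06818 M

Step 1: For a second-order reaction: 1/[C₄H₆] = 1/[C₄H₆]₀ + kt
Step 2: 1/[C₄H₆] = 1/0.23 + 0.43 × 24
Step 3: 1/[C₄H₆] = 4.348 + 10.32 = 14.67
Step 4: [C₄H₆] = 1/14.67 = 0.06818 M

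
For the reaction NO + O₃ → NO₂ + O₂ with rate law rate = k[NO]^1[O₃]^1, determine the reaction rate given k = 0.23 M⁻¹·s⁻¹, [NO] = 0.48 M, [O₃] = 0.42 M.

0.04637 M/s

Step 1: The rate law is rate = k[NO]^1[O₃]^1
Step 2: Substitute: rate = 0.23 × (0.48)^1 × (0.42)^1
Step 3: rate = 0.23 × 0.48 × 0.42 = 0.046368 M/s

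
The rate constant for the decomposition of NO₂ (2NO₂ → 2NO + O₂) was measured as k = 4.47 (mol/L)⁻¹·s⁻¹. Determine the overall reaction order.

second order (2)

Step 1: The units of k for an nth-order reaction are (concentration)^(1-n)·(time)⁻¹.
Step 2: Here k has units (mol/L)⁻¹·s⁻¹, so the concentration exponent is -1.
Step 3: 1 - n = -1 ⇒ n = 2. The reaction is second order.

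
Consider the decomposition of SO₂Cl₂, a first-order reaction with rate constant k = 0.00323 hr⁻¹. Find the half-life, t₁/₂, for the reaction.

214.6 hr

Step 1: For a first-order reaction, t₁/₂ = ln(2)/k
Step 2: t₁/₂ = ln(2)/0.00323
Step 3: t₁/₂ = 0.6931/0.00323 = 214.6 hr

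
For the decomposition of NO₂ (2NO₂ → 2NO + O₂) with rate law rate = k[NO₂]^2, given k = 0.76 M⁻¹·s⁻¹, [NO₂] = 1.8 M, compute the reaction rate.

2.462 M/s

Step 1: Identify the rate law: rate = k[NO₂]^2
Step 2: Substitute values: rate = 0.76 × (1.8)^2
Step 3: Calculate: rate = 0.76 × 3.24 = 2.4624 M/s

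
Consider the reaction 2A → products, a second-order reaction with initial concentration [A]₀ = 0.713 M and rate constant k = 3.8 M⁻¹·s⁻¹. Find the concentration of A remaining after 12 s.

0.02128 M

Step 1: For a second-order reaction: 1/[A] = 1/[A]₀ + kt
Step 2: 1/[A] = 1/0.713 + 3.8 × 12
Step 3: 1/[A] = 1.403 + 45.6 = 47
Step 4: [A] = 1/47 = 0.02128 M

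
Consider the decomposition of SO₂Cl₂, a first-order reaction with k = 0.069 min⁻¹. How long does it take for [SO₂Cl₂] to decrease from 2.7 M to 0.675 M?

20.09 min

Step 1: For first-order: t = ln([SO₂Cl₂]₀/[SO₂Cl₂])/k
Step 2: t = ln(2.7/0.675)/0.069
Step 3: t = ln(4)/0.069
Step 4: t = 1.386/0.069 = 20.09 min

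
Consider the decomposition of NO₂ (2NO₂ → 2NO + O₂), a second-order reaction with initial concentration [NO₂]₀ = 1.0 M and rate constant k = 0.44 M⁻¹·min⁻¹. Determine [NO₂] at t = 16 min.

0.1244 M

Step 1: For a second-order reaction: 1/[NO₂] = 1/[NO₂]₀ + kt
Step 2: 1/[NO₂] = 1/1.0 + 0.44 × 16
Step 3: 1/[NO₂] = 1 + 7.04 = 8.04
Step 4: [NO₂] = 1/8.04 = 0.1244 M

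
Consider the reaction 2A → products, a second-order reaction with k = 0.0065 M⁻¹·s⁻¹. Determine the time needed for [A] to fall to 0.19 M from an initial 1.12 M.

672.4 s

Step 1: For second-order: t = (1/[A] - 1/[A]₀)/k
Step 2: t = (1/0.19 - 1/1.12)/0.0065
Step 3: t = (5.263 - 0.8929)/0.0065
Step 4: t = 4.37/0.0065 = 672.4 s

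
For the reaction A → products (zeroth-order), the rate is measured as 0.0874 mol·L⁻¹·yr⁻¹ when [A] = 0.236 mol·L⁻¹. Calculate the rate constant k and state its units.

0.0874 mol·L⁻¹·yr⁻¹

Step 1: For a zeroth-order reaction, rate = k (independent of concentration).
Step 2: k = rate = 0.0874 mol·L⁻¹·yr⁻¹.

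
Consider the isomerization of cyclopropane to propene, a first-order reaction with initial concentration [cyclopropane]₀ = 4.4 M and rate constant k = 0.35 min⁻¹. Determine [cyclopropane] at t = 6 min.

0.5388 M

Step 1: For a first-order reaction: [cyclopropane] = [cyclopropane]₀ × e^(-kt)
Step 2: [cyclopropane] = 4.4 × e^(-0.35 × 6)
Step 3: [cyclopropane] = 4.4 × e^(-2.1)
Step 4: [cyclopropane] = 4.4 × 0.122456 = 0.5388 M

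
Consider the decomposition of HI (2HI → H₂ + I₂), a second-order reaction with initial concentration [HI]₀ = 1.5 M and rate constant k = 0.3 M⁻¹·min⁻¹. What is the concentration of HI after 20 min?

0.15 M

Step 1: For a second-order reaction: 1/[HI] = 1/[HI]₀ + kt
Step 2: 1/[HI] = 1/1.5 + 0.3 × 20
Step 3: 1/[HI] = 0.6667 + 6 = 6.667
Step 4: [HI] = 1/6.667 = 0.15 M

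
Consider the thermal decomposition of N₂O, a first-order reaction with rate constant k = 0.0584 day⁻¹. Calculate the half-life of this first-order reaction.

11.87 day

Step 1: For a first-order reaction, t₁/₂ = ln(2)/k
Step 2: t₁/₂ = ln(2)/0.0584
Step 3: t₁/₂ = 0.6931/0.0584 = 11.87 day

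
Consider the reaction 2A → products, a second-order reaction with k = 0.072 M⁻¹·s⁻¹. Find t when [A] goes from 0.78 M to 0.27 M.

33.63 s

Step 1: For second-order: t = (1/[A] - 1/[A]₀)/k
Step 2: t = (1/0.27 - 1/0.78)/0.072
Step 3: t = (3.704 - 1.282)/0.072
Step 4: t = 2.422/0.072 = 33.63 s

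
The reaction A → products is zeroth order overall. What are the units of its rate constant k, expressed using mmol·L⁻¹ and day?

mmol·L⁻¹·day⁻¹

Step 1: For overall order n, rate = k × (concentration)^n.
Step 2: Rate has units mmol·L⁻¹·day⁻¹; concentration term has units (mmol·L⁻¹)^0.
Step 3: k = rate / (concentration)^n, so units of k = (mmol·L⁻¹)^(1-0)·day⁻¹ = mmol·L⁻¹·day⁻¹.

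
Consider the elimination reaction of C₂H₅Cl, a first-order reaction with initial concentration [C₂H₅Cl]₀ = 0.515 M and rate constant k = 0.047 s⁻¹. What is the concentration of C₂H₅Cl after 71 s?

0.0183 M

Step 1: For a first-order reaction: [C₂H₅Cl] = [C₂H₅Cl]₀ × e^(-kt)
Step 2: [C₂H₅Cl] = 0.515 × e^(-0.047 × 71)
Step 3: [C₂H₅Cl] = 0.515 × e^(-3.337)
Step 4: [C₂H₅Cl] = 0.515 × 0.0355434 = 0.0183 M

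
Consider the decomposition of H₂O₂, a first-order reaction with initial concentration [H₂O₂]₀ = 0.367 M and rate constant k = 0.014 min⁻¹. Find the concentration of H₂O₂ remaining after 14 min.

0.3017 M

Step 1: For a first-order reaction: [H₂O₂] = [H₂O₂]₀ × e^(-kt)
Step 2: [H₂O₂] = 0.367 × e^(-0.014 × 14)
Step 3: [H₂O₂] = 0.367 × e^(-0.196)
Step 4: [H₂O₂] = 0.367 × 0.822012 = 0.3017 M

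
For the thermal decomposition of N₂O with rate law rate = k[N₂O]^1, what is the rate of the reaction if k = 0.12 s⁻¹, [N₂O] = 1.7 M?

0.204 M/s

Step 1: Identify the rate law: rate = k[N₂O]^1
Step 2: Substitute values: rate = 0.12 × (1.7)^1
Step 3: Calculate: rate = 0.12 × 1.7 = 0.204 M/s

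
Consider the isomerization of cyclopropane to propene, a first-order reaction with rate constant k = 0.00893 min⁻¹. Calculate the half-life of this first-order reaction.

77.62 min

Step 1: For a first-order reaction, t₁/₂ = ln(2)/k
Step 2: t₁/₂ = ln(2)/0.00893
Step 3: t₁/₂ = 0.6931/0.00893 = 77.62 min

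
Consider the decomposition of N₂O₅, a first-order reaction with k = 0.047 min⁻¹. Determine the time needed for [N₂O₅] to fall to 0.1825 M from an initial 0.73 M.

29.5 min

Step 1: For first-order: t = ln([N₂O₅]₀/[N₂O₅])/k
Step 2: t = ln(0.73/0.1825)/0.047
Step 3: t = ln(4)/0.047
Step 4: t = 1.386/0.047 = 29.5 min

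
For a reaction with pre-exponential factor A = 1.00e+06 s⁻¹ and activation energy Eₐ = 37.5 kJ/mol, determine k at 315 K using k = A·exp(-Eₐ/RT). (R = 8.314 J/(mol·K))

6.04e-01 s⁻¹

Step 1: Use the Arrhenius equation: k = A × exp(-Eₐ/RT)
Step 2: Convert Eₐ to J/mol: 37.5 kJ/mol = 37500 J/mol
Step 3: Calculate the exponent: -Eₐ/(RT) = -37500/(8.314 × 315) = -14.31893
Step 4: k = 1.00e+06 × exp(-14.31893)
Step 5: k = 1.00e+06 × 6.04460e-07 = 6.0446e-01 s⁻¹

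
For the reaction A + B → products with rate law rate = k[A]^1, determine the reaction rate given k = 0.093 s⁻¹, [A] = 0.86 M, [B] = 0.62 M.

0.07998 M/s

Step 1: The rate law is rate = k[A]^1
Step 2: Note that the rate does not depend on [B] (zero order in B).
Step 3: rate = 0.093 × (0.86)^1 = 0.07998 M/s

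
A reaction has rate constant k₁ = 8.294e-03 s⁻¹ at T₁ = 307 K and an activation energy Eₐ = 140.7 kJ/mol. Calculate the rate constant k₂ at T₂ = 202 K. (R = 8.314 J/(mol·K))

2.982e-15 s⁻¹

Step 1: Use the two-temperature Arrhenius form: ln(k₂/k₁) = -Eₐ/R × (1/T₂ - 1/T₁)
Step 2: Convert Eₐ to J/mol: 140.7 kJ/mol = 140700 J/mol
Step 3: 1/T₂ - 1/T₁ = 1/202 - 1/307 = 1.693166e-03 K⁻¹
Step 4: ln(k₂/k₁) = -140700/8.314 × 1.693166e-03 = -28.65389
Step 5: k₂ = k₁ × exp(-28.65389) = 8.294e-03 × 3.59562e-13 = 2.982e-15 s⁻¹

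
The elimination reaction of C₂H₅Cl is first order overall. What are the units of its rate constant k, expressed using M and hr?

hr⁻¹

Step 1: For overall order n, rate = k × (concentration)^n.
Step 2: Rate has units M·hr⁻¹; concentration term has units M^1.
Step 3: k = rate / (concentration)^n, so units of k = M^(1-1)·hr⁻¹ = hr⁻¹.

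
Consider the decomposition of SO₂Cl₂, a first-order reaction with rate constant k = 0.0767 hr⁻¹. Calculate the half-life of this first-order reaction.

9.037 hr

Step 1: For a first-order reaction, t₁/₂ = ln(2)/k
Step 2: t₁/₂ = ln(2)/0.0767
Step 3: t₁/₂ = 0.6931/0.0767 = 9.037 hr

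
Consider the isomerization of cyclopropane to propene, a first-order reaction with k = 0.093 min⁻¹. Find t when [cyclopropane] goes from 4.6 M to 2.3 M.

7.453 min

Step 1: For first-order: t = ln([cyclopropane]₀/[cyclopropane])/k
Step 2: t = ln(4.6/2.3)/0.093
Step 3: t = ln(2)/0.093
Step 4: t = 0.6931/0.093 = 7.453 min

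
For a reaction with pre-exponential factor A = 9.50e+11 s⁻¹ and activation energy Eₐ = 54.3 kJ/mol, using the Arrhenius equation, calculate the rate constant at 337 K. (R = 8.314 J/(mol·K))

3.64e+03 s⁻¹

Step 1: Use the Arrhenius equation: k = A × exp(-Eₐ/RT)
Step 2: Convert Eₐ to J/mol: 54.3 kJ/mol = 54300 J/mol
Step 3: Calculate the exponent: -Eₐ/(RT) = -54300/(8.314 × 337) = -19.38027
Step 4: k = 9.50e+11 × exp(-19.38027)
Step 5: k = 9.50e+11 × 3.83050e-09 = 3.6390e+03 s⁻¹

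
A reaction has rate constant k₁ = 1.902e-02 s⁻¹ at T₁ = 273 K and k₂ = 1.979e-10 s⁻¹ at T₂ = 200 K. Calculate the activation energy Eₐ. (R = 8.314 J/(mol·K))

114.3 kJ/mol

Step 1: Use the two-temperature Arrhenius form: ln(k₂/k₁) = -Eₐ/R × (1/T₂ - 1/T₁)
Step 2: ln(k₂/k₁) = ln(1.979e-10/1.902e-02) = ln(1.04048e-08) = -18.381
Step 3: 1/T₂ - 1/T₁ = 1/200 - 1/273 = 1.336996e-03 K⁻¹
Step 4: Eₐ = -R × ln(k₂/k₁) / (1/T₂ - 1/T₁) = -8.314 × -18.381 / 1.336996e-03
Step 5: Eₐ = 1.1430e+05 J/mol = 114.3 kJ/mol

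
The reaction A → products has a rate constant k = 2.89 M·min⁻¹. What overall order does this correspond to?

zeroth order (0)

Step 1: The units of k for an nth-order reaction are (concentration)^(1-n)·(time)⁻¹.
Step 2: Here k has units M·min⁻¹, so the concentration exponent is 1.
Step 3: 1 - n = 1 ⇒ n = 0. The reaction is zeroth order.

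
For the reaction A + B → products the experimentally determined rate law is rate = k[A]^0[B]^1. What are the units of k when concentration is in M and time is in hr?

hr⁻¹

Step 1: Overall order = 0 + 1 = 1.
Step 2: rate has units M·hr⁻¹; [A]^0[B]^1 has units M^1.
Step 3: k = rate/([A]^0[B]^1), so units of k = M^(1-1)·hr⁻¹ = hr⁻¹.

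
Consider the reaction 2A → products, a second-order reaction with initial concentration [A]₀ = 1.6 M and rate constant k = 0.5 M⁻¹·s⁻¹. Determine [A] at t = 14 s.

0.1311 M

Step 1: For a second-order reaction: 1/[A] = 1/[A]₀ + kt
Step 2: 1/[A] = 1/1.6 + 0.5 × 14
Step 3: 1/[A] = 0.625 + 7 = 7.625
Step 4: [A] = 1/7.625 = 0.1311 M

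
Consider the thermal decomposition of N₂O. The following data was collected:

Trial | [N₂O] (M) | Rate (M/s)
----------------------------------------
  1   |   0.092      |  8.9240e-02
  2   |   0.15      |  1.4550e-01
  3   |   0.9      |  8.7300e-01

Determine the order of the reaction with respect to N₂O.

first order (1)

Step 1: Compare trials to find order n where rate₂/rate₁ = ([N₂O]₂/[N₂O]₁)^n
Step 2: rate₂/rate₁ = 1.4550e-01/8.9240e-02 = 1.63
Step 3: [N₂O]₂/[N₂O]₁ = 0.15/0.092 = 1.63
Step 4: n = ln(1.63)/ln(1.63) = 1.00 ≈ 1
Step 5: The reaction is first order in N₂O.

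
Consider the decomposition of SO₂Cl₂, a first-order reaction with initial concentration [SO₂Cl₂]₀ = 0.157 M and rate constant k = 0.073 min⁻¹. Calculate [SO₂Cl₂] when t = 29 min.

0.0189 M

Step 1: For a first-order reaction: [SO₂Cl₂] = [SO₂Cl₂]₀ × e^(-kt)
Step 2: [SO₂Cl₂] = 0.157 × e^(-0.073 × 29)
Step 3: [SO₂Cl₂] = 0.157 × e^(-2.117)
Step 4: [SO₂Cl₂] = 0.157 × 0.120392 = 0.0189 M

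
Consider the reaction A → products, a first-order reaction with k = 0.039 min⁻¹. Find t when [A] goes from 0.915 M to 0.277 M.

30.64 min

Step 1: For first-order: t = ln([A]₀/[A])/k
Step 2: t = ln(0.915/0.277)/0.039
Step 3: t = ln(3.303)/0.039
Step 4: t = 1.195/0.039 = 30.64 min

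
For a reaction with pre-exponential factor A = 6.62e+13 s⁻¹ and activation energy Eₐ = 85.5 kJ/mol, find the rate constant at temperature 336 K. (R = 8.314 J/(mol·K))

3.38e+00 s⁻¹

Step 1: Use the Arrhenius equation: k = A × exp(-Eₐ/RT)
Step 2: Convert Eₐ to J/mol: 85.5 kJ/mol = 85500 J/mol
Step 3: Calculate the exponent: -Eₐ/(RT) = -85500/(8.314 × 336) = -30.60672
Step 4: k = 6.62e+13 × exp(-30.60672)
Step 5: k = 6.62e+13 × 5.10118e-14 = 3.3770e+00 s⁻¹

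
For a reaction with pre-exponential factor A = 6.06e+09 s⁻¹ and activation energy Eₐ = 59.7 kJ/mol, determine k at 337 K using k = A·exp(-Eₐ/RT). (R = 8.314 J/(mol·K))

3.38e+00 s⁻¹

Step 1: Use the Arrhenius equation: k = A × exp(-Eₐ/RT)
Step 2: Convert Eₐ to J/mol: 59.7 kJ/mol = 59700 J/mol
Step 3: Calculate the exponent: -Eₐ/(RT) = -59700/(8.314 × 337) = -21.30759
Step 4: k = 6.06e+09 × exp(-21.30759)
Step 5: k = 6.06e+09 × 5.57483e-10 = 3.3783e+00 s⁻¹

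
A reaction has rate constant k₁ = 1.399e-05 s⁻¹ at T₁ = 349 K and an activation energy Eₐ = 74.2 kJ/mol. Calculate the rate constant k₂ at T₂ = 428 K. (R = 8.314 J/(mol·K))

1.569e-03 s⁻¹

Step 1: Use the two-temperature Arrhenius form: ln(k₂/k₁) = -Eₐ/R × (1/T₂ - 1/T₁)
Step 2: Convert Eₐ to J/mol: 74.2 kJ/mol = 74200 J/mol
Step 3: 1/T₂ - 1/T₁ = 1/428 - 1/349 = -5.288809e-04 K⁻¹
Step 4: ln(k₂/k₁) = -74200/8.314 × -5.288809e-04 = 4.72011
Step 5: k₂ = k₁ × exp(4.72011) = 1.399e-05 × 1.12181e+02 = 1.569e-03 s⁻¹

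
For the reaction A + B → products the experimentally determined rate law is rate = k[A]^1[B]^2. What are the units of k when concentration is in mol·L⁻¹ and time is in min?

(mol·L⁻¹)⁻²·min⁻¹

Step 1: Overall order = 1 + 2 = 3.
Step 2: rate has units mol·L⁻¹·min⁻¹; [A]^1[B]^2 has units (mol·L⁻¹)^3.
Step 3: k = rate/([A]^1[B]^2), so units of k = (mol·L⁻¹)^(1-3)·min⁻¹ = (mol·L⁻¹)⁻²·min⁻¹.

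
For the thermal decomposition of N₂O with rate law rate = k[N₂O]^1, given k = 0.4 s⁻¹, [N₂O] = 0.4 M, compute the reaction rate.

0.16 M/s

Step 1: Identify the rate law: rate = k[N₂O]^1
Step 2: Substitute values: rate = 0.4 × (0.4)^1
Step 3: Calculate: rate = 0.4 × 0.4 = 0.16 M/s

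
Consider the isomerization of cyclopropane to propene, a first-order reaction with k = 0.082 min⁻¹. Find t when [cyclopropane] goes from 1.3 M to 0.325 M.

16.91 min

Step 1: For first-order: t = ln([cyclopropane]₀/[cyclopropane])/k
Step 2: t = ln(1.3/0.325)/0.082
Step 3: t = ln(4)/0.082
Step 4: t = 1.386/0.082 = 16.91 min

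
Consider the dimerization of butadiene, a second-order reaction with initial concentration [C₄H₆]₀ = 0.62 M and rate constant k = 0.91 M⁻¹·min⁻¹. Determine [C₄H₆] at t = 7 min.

0.1253 M

Step 1: For a second-order reaction: 1/[C₄H₆] = 1/[C₄H₆]₀ + kt
Step 2: 1/[C₄H₆] = 1/0.62 + 0.91 × 7
Step 3: 1/[C₄H₆] = 1.613 + 6.37 = 7.983
Step 4: [C₄H₆] = 1/7.983 = 0.1253 M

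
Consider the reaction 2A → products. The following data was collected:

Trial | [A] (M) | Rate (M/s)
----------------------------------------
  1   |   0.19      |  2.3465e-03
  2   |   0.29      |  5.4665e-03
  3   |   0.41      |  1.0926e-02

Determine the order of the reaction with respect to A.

second order (2)

Step 1: Compare trials to find order n where rate₂/rate₁ = ([A]₂/[A]₁)^n
Step 2: rate₂/rate₁ = 5.4665e-03/2.3465e-03 = 2.33
Step 3: [A]₂/[A]₁ = 0.29/0.19 = 1.526
Step 4: n = ln(2.33)/ln(1.526) = 2.00 ≈ 2
Step 5: The reaction is second order in A.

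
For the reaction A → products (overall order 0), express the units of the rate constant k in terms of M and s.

M·s⁻¹

Step 1: For overall order n, rate = k × (concentration)^n.
Step 2: Rate has units M·s⁻¹; concentration term has units M^0.
Step 3: k = rate / (concentration)^n, so units of k = M^(1-0)·s⁻¹ = M·s⁻¹.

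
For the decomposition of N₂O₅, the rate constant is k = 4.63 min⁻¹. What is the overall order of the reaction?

first order (1)

Step 1: The units of k for an nth-order reaction are (concentration)^(1-n)·(time)⁻¹.
Step 2: Here k has units min⁻¹, so the concentration exponent is 0.
Step 3: 1 - n = 0 ⇒ n = 1. The reaction is first order.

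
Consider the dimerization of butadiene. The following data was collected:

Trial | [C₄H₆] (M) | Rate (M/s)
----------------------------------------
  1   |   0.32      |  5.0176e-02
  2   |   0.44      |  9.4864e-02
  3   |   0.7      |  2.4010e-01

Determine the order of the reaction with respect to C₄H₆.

second order (2)

Step 1: Compare trials to find order n where rate₂/rate₁ = ([C₄H₆]₂/[C₄H₆]₁)^n
Step 2: rate₂/rate₁ = 9.4864e-02/5.0176e-02 = 1.891
Step 3: [C₄H₆]₂/[C₄H₆]₁ = 0.44/0.32 = 1.375
Step 4: n = ln(1.891)/ln(1.375) = 2.00 ≈ 2
Step 5: The reaction is second order in C₄H₆.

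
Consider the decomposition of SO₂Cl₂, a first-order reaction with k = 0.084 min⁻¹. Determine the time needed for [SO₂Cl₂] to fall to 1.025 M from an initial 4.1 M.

16.5 min

Step 1: For first-order: t = ln([SO₂Cl₂]₀/[SO₂Cl₂])/k
Step 2: t = ln(4.1/1.025)/0.084
Step 3: t = ln(4)/0.084
Step 4: t = 1.386/0.084 = 16.5 min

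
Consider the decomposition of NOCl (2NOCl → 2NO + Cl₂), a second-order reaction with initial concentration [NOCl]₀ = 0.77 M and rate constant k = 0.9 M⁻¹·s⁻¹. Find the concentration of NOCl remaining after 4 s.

0.2041 M

Step 1: For a second-order reaction: 1/[NOCl] = 1/[NOCl]₀ + kt
Step 2: 1/[NOCl] = 1/0.77 + 0.9 × 4
Step 3: 1/[NOCl] = 1.299 + 3.6 = 4.899
Step 4: [NOCl] = 1/4.899 = 0.2041 M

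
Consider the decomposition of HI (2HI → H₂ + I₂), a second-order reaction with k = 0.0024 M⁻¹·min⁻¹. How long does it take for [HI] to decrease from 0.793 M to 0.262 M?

1065 min

Step 1: For second-order: t = (1/[HI] - 1/[HI]₀)/k
Step 2: t = (1/0.262 - 1/0.793)/0.0024
Step 3: t = (3.817 - 1.261)/0.0024
Step 4: t = 2.556/0.0024 = 1065 min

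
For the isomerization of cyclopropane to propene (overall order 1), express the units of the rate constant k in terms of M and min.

min⁻¹

Step 1: For overall order n, rate = k × (concentration)^n.
Step 2: Rate has units M·min⁻¹; concentration term has units M^1.
Step 3: k = rate / (concentration)^n, so units of k = M^(1-1)·min⁻¹ = min⁻¹.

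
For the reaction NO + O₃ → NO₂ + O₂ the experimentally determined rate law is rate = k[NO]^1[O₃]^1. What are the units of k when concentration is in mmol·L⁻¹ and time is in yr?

(mmol·L⁻¹)⁻¹·yr⁻¹

Step 1: Overall order = 1 + 1 = 2.
Step 2: rate has units mmol·L⁻¹·yr⁻¹; [NO]^1[O₃]^1 has units (mmol·L⁻¹)^2.
Step 3: k = rate/([NO]^1[O₃]^1), so units of k = (mmol·L⁻¹)^(1-2)·yr⁻¹ = (mmol·L⁻¹)⁻¹·yr⁻¹.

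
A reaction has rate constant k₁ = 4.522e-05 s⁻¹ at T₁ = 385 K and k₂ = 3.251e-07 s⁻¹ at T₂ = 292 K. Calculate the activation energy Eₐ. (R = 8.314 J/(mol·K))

49.6 kJ/mol

Step 1: Use the two-temperature Arrhenius form: ln(k₂/k₁) = -Eₐ/R × (1/T₂ - 1/T₁)
Step 2: ln(k₂/k₁) = ln(3.251e-07/4.522e-05) = ln(0.0071893) = -4.93516
Step 3: 1/T₂ - 1/T₁ = 1/292 - 1/385 = 8.272549e-04 K⁻¹
Step 4: Eₐ = -R × ln(k₂/k₁) / (1/T₂ - 1/T₁) = -8.314 × -4.93516 / 8.272549e-04
Step 5: Eₐ = 4.9599e+04 J/mol = 49.6 kJ/mol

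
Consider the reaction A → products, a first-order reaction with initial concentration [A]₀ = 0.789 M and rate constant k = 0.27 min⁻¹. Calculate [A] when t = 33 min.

0.0001065 M

Step 1: For a first-order reaction: [A] = [A]₀ × e^(-kt)
Step 2: [A] = 0.789 × e^(-0.27 × 33)
Step 3: [A] = 0.789 × e^(-8.91)
Step 4: [A] = 0.789 × 0.000135032 = 0.0001065 M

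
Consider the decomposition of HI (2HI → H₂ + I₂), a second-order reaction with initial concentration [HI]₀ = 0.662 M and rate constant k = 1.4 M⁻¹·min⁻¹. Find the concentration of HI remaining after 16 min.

0.04182 M

Step 1: For a second-order reaction: 1/[HI] = 1/[HI]₀ + kt
Step 2: 1/[HI] = 1/0.662 + 1.4 × 16
Step 3: 1/[HI] = 1.511 + 22.4 = 23.91
Step 4: [HI] = 1/23.91 = 0.04182 M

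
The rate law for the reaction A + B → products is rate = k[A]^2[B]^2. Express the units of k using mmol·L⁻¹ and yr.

(mmol·L⁻¹)⁻³·yr⁻¹

Step 1: Overall order = 2 + 2 = 4.
Step 2: rate has units mmol·L⁻¹·yr⁻¹; [A]^2[B]^2 has units (mmol·L⁻¹)^4.
Step 3: k = rate/([A]^2[B]^2), so units of k = (mmol·L⁻¹)^(1-4)·yr⁻¹ = (mmol·L⁻¹)⁻³·yr⁻¹.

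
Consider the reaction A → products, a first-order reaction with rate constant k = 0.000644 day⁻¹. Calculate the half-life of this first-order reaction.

1076 day

Step 1: For a first-order reaction, t₁/₂ = ln(2)/k
Step 2: t₁/₂ = ln(2)/0.000644
Step 3: t₁/₂ = 0.6931/0.000644 = 1076 day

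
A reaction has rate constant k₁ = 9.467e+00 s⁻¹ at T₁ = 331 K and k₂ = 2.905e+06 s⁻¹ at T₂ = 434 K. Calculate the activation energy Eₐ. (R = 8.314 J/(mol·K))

146.5 kJ/mol

Step 1: Use the two-temperature Arrhenius form: ln(k₂/k₁) = -Eₐ/R × (1/T₂ - 1/T₁)
Step 2: ln(k₂/k₁) = ln(2.905e+06/9.467e+00) = ln(306855) = 12.6341
Step 3: 1/T₂ - 1/T₁ = 1/434 - 1/331 = -7.170006e-04 K⁻¹
Step 4: Eₐ = -R × ln(k₂/k₁) / (1/T₂ - 1/T₁) = -8.314 × 12.6341 / -7.170006e-04
Step 5: Eₐ = 1.4650e+05 J/mol = 146.5 kJ/mol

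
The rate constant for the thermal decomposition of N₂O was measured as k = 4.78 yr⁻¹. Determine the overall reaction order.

first order (1)

Step 1: The units of k for an nth-order reaction are (concentration)^(1-n)·(time)⁻¹.
Step 2: Here k has units yr⁻¹, so the concentration exponent is 0.
Step 3: 1 - n = 0 ⇒ n = 1. The reaction is first order.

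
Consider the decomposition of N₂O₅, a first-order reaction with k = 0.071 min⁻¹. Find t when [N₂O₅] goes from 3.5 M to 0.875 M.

19.53 min

Step 1: For first-order: t = ln([N₂O₅]₀/[N₂O₅])/k
Step 2: t = ln(3.5/0.875)/0.071
Step 3: t = ln(4)/0.071
Step 4: t = 1.386/0.071 = 19.53 min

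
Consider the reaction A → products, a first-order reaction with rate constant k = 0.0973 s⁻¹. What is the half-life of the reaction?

7.124 s

Step 1: For a first-order reaction, t₁/₂ = ln(2)/k
Step 2: t₁/₂ = ln(2)/0.0973
Step 3: t₁/₂ = 0.6931/0.0973 = 7.124 s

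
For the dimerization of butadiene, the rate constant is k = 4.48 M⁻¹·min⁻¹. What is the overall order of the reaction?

second order (2)

Step 1: The units of k for an nth-order reaction are (concentration)^(1-n)·(time)⁻¹.
Step 2: Here k has units M⁻¹·min⁻¹, so the concentration exponent is -1.
Step 3: 1 - n = -1 ⇒ n = 2. The reaction is second order.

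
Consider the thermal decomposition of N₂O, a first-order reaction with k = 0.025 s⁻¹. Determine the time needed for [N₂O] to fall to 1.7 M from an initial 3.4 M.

27.73 s

Step 1: For first-order: t = ln([N₂O]₀/[N₂O])/k
Step 2: t = ln(3.4/1.7)/0.025
Step 3: t = ln(2)/0.025
Step 4: t = 0.6931/0.025 = 27.73 s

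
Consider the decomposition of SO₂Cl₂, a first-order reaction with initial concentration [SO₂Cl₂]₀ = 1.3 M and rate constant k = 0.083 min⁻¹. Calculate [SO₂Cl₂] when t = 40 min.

0.047 M

Step 1: For a first-order reaction: [SO₂Cl₂] = [SO₂Cl₂]₀ × e^(-kt)
Step 2: [SO₂Cl₂] = 1.3 × e^(-0.083 × 40)
Step 3: [SO₂Cl₂] = 1.3 × e^(-3.32)
Step 4: [SO₂Cl₂] = 1.3 × 0.0361528 = 0.047 M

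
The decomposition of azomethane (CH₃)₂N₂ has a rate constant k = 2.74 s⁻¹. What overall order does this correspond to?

first order (1)

Step 1: The units of k for an nth-order reaction are (concentration)^(1-n)·(time)⁻¹.
Step 2: Here k has units s⁻¹, so the concentration exponent is 0.
Step 3: 1 - n = 0 ⇒ n = 1. The reaction is first order.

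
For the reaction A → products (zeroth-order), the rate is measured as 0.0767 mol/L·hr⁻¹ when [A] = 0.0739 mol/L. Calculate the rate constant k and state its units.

0.0767 mol/L·hr⁻¹

Step 1: For a zeroth-order reaction, rate = k (independent of concentration).
Step 2: k = rate = 0.0767 mol/L·hr⁻¹.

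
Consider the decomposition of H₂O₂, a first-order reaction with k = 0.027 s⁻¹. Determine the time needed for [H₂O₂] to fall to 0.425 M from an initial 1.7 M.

51.34 s

Step 1: For first-order: t = ln([H₂O₂]₀/[H₂O₂])/k
Step 2: t = ln(1.7/0.425)/0.027
Step 3: t = ln(4)/0.027
Step 4: t = 1.386/0.027 = 51.34 s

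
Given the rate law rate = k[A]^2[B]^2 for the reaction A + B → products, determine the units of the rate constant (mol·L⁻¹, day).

(mol·L⁻¹)⁻³·day⁻¹

Step 1: Overall order = 2 + 2 = 4.
Step 2: rate has units mol·L⁻¹·day⁻¹; [A]^2[B]^2 has units (mol·L⁻¹)^4.
Step 3: k = rate/([A]^2[B]^2), so units of k = (mol·L⁻¹)^(1-4)·day⁻¹ = (mol·L⁻¹)⁻³·day⁻¹.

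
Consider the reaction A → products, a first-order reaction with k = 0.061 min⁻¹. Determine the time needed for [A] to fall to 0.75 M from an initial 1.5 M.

11.36 min

Step 1: For first-order: t = ln([A]₀/[A])/k
Step 2: t = ln(1.5/0.75)/0.061
Step 3: t = ln(2)/0.061
Step 4: t = 0.6931/0.061 = 11.36 min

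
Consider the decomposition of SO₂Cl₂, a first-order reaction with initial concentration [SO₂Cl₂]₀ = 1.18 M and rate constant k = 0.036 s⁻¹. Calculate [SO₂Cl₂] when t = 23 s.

0.5156 M

Step 1: For a first-order reaction: [SO₂Cl₂] = [SO₂Cl₂]₀ × e^(-kt)
Step 2: [SO₂Cl₂] = 1.18 × e^(-0.036 × 23)
Step 3: [SO₂Cl₂] = 1.18 × e^(-0.828)
Step 4: [SO₂Cl₂] = 1.18 × 0.436922 = 0.5156 M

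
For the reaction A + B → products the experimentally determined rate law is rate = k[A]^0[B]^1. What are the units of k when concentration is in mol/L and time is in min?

min⁻¹

Step 1: Overall order = 0 + 1 = 1.
Step 2: rate has units mol/L·min⁻¹; [A]^0[B]^1 has units (mol/L)^1.
Step 3: k = rate/([A]^0[B]^1), so units of k = (mol/L)^(1-1)·min⁻¹ = min⁻¹.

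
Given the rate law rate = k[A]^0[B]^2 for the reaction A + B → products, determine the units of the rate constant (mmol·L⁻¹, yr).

(mmol·L⁻¹)⁻¹·yr⁻¹

Step 1: Overall order = 0 + 2 = 2.
Step 2: rate has units mmol·L⁻¹·yr⁻¹; [A]^0[B]^2 has units (mmol·L⁻¹)^2.
Step 3: k = rate/([A]^0[B]^2), so units of k = (mmol·L⁻¹)^(1-2)·yr⁻¹ = (mmol·L⁻¹)⁻¹·yr⁻¹.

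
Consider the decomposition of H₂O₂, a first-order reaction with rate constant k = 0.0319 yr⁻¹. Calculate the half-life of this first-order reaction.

21.73 yr

Step 1: For a first-order reaction, t₁/₂ = ln(2)/k
Step 2: t₁/₂ = ln(2)/0.0319
Step 3: t₁/₂ = 0.6931/0.0319 = 21.73 yr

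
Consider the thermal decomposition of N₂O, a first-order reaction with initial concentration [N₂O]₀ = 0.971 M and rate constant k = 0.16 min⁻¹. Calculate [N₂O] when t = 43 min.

0.0009983 M

Step 1: For a first-order reaction: [N₂O] = [N₂O]₀ × e^(-kt)
Step 2: [N₂O] = 0.971 × e^(-0.16 × 43)
Step 3: [N₂O] = 0.971 × e^(-6.88)
Step 4: [N₂O] = 0.971 × 0.00102814 = 0.0009983 M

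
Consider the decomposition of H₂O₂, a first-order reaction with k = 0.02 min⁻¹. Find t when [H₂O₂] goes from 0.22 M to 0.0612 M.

63.97 min

Step 1: For first-order: t = ln([H₂O₂]₀/[H₂O₂])/k
Step 2: t = ln(0.22/0.0612)/0.02
Step 3: t = ln(3.595)/0.02
Step 4: t = 1.279/0.02 = 63.97 min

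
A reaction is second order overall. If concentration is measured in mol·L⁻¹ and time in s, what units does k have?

(mol·L⁻¹)⁻¹·s⁻¹

Step 1: For overall order n, rate = k × (concentration)^n.
Step 2: Rate has units mol·L⁻¹·s⁻¹; concentration term has units (mol·L⁻¹)^2.
Step 3: k = rate / (concentration)^n, so units of k = (mol·L⁻¹)^(1-2)·s⁻¹ = (mol·L⁻¹)⁻¹·s⁻¹.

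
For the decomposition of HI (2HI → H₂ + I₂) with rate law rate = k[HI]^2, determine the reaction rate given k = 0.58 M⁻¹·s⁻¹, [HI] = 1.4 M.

1.137 M/s

Step 1: Identify the rate law: rate = k[HI]^2
Step 2: Substitute values: rate = 0.58 × (1.4)^2
Step 3: Calculate: rate = 0.58 × 1.96 = 1.1368 M/s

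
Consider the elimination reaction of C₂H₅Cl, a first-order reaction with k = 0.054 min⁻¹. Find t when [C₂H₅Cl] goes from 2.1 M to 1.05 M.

12.84 min

Step 1: For first-order: t = ln([C₂H₅Cl]₀/[C₂H₅Cl])/k
Step 2: t = ln(2.1/1.05)/0.054
Step 3: t = ln(2)/0.054
Step 4: t = 0.6931/0.054 = 12.84 min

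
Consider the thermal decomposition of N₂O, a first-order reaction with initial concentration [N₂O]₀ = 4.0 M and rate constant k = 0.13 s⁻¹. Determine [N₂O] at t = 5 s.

2.088 M

Step 1: For a first-order reaction: [N₂O] = [N₂O]₀ × e^(-kt)
Step 2: [N₂O] = 4.0 × e^(-0.13 × 5)
Step 3: [N₂O] = 4.0 × e^(-0.65)
Step 4: [N₂O] = 4.0 × 0.522046 = 2.088 M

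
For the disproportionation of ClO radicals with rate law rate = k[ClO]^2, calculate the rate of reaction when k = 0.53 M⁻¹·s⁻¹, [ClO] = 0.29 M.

0.04457 M/s

Step 1: Identify the rate law: rate = k[ClO]^2
Step 2: Substitute values: rate = 0.53 × (0.29)^2
Step 3: Calculate: rate = 0.53 × 0.0841 = 0.044573 M/s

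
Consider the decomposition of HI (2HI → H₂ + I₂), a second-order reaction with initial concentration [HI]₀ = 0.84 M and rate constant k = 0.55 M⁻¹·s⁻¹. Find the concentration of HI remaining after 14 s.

0.1125 M

Step 1: For a second-order reaction: 1/[HI] = 1/[HI]₀ + kt
Step 2: 1/[HI] = 1/0.84 + 0.55 × 14
Step 3: 1/[HI] = 1.19 + 7.7 = 8.89
Step 4: [HI] = 1/8.89 = 0.1125 M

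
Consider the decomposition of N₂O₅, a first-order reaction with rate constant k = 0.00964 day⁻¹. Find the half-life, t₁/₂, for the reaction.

71.9 day

Step 1: For a first-order reaction, t₁/₂ = ln(2)/k
Step 2: t₁/₂ = ln(2)/0.00964
Step 3: t₁/₂ = 0.6931/0.00964 = 71.9 day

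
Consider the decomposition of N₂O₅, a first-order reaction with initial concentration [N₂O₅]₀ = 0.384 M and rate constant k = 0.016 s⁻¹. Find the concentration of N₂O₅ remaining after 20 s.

0.2788 M

Step 1: For a first-order reaction: [N₂O₅] = [N₂O₅]₀ × e^(-kt)
Step 2: [N₂O₅] = 0.384 × e^(-0.016 × 20)
Step 3: [N₂O₅] = 0.384 × e^(-0.32)
Step 4: [N₂O₅] = 0.384 × 0.726149 = 0.2788 M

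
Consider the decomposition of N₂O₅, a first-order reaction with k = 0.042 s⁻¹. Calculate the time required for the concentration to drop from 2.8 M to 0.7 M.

33.01 s

Step 1: For first-order: t = ln([N₂O₅]₀/[N₂O₅])/k
Step 2: t = ln(2.8/0.7)/0.042
Step 3: t = ln(4)/0.042
Step 4: t = 1.386/0.042 = 33.01 s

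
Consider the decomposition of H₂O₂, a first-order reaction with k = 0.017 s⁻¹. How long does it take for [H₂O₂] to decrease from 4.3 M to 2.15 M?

40.77 s

Step 1: For first-order: t = ln([H₂O₂]₀/[H₂O₂])/k
Step 2: t = ln(4.3/2.15)/0.017
Step 3: t = ln(2)/0.017
Step 4: t = 0.6931/0.017 = 40.77 s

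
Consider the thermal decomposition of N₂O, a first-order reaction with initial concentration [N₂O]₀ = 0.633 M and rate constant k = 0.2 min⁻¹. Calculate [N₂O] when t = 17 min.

0.02113 M

Step 1: For a first-order reaction: [N₂O] = [N₂O]₀ × e^(-kt)
Step 2: [N₂O] = 0.633 × e^(-0.2 × 17)
Step 3: [N₂O] = 0.633 × e^(-3.4)
Step 4: [N₂O] = 0.633 × 0.0333733 = 0.02113 M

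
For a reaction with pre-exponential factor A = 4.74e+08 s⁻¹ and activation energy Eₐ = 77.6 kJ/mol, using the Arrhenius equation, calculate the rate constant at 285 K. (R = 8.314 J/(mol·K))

2.84e-06 s⁻¹

Step 1: Use the Arrhenius equation: k = A × exp(-Eₐ/RT)
Step 2: Convert Eₐ to J/mol: 77.6 kJ/mol = 77600 J/mol
Step 3: Calculate the exponent: -Eₐ/(RT) = -77600/(8.314 × 285) = -32.74966
Step 4: k = 4.74e+08 × exp(-32.74966)
Step 5: k = 4.74e+08 × 5.98416e-15 = 2.8365e-06 s⁻¹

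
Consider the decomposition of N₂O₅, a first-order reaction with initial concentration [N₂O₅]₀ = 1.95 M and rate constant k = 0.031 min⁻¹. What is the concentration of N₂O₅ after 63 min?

0.2766 M

Step 1: For a first-order reaction: [N₂O₅] = [N₂O₅]₀ × e^(-kt)
Step 2: [N₂O₅] = 1.95 × e^(-0.031 × 63)
Step 3: [N₂O₅] = 1.95 × e^(-1.953)
Step 4: [N₂O₅] = 1.95 × 0.141848 = 0.2766 M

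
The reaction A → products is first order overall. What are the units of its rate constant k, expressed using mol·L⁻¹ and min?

min⁻¹

Step 1: For overall order n, rate = k × (concentration)^n.
Step 2: Rate has units mol·L⁻¹·min⁻¹; concentration term has units (mol·L⁻¹)^1.
Step 3: k = rate / (concentration)^n, so units of k = (mol·L⁻¹)^(1-1)·min⁻¹ = min⁻¹.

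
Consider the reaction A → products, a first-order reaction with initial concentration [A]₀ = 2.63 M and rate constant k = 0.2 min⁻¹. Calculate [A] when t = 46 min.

0.0002657 M

Step 1: For a first-order reaction: [A] = [A]₀ × e^(-kt)
Step 2: [A] = 2.63 × e^(-0.2 × 46)
Step 3: [A] = 2.63 × e^(-9.2)
Step 4: [A] = 2.63 × 0.000101039 = 0.0002657 M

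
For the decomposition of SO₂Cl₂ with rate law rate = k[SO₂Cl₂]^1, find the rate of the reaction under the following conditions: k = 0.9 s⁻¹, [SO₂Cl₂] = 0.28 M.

0.252 M/s

Step 1: Identify the rate law: rate = k[SO₂Cl₂]^1
Step 2: Substitute values: rate = 0.9 × (0.28)^1
Step 3: Calculate: rate = 0.9 × 0.28 = 0.252 M/s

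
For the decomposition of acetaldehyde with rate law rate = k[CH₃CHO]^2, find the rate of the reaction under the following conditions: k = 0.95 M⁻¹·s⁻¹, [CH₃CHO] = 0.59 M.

0.3307 M/s

Step 1: Identify the rate law: rate = k[CH₃CHO]^2
Step 2: Substitute values: rate = 0.95 × (0.59)^2
Step 3: Calculate: rate = 0.95 × 0.3481 = 0.330695 M/s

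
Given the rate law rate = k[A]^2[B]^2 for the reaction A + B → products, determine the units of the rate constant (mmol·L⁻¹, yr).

(mmol·L⁻¹)⁻³·yr⁻¹

Step 1: Overall order = 2 + 2 = 4.
Step 2: rate has units mmol·L⁻¹·yr⁻¹; [A]^2[B]^2 has units (mmol·L⁻¹)^4.
Step 3: k = rate/([A]^2[B]^2), so units of k = (mmol·L⁻¹)^(1-4)·yr⁻¹ = (mmol·L⁻¹)⁻³·yr⁻¹.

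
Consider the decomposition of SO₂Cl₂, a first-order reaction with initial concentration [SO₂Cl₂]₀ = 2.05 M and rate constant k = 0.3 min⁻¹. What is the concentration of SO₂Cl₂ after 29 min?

0.0003415 M

Step 1: For a first-order reaction: [SO₂Cl₂] = [SO₂Cl₂]₀ × e^(-kt)
Step 2: [SO₂Cl₂] = 2.05 × e^(-0.3 × 29)
Step 3: [SO₂Cl₂] = 2.05 × e^(-8.7)
Step 4: [SO₂Cl₂] = 2.05 × 0.000166586 = 0.0003415 M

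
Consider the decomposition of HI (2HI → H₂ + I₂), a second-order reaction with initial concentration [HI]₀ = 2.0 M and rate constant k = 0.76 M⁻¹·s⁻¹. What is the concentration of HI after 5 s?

0.2326 M

Step 1: For a second-order reaction: 1/[HI] = 1/[HI]₀ + kt
Step 2: 1/[HI] = 1/2.0 + 0.76 × 5
Step 3: 1/[HI] = 0.5 + 3.8 = 4.3
Step 4: [HI] = 1/4.3 = 0.2326 M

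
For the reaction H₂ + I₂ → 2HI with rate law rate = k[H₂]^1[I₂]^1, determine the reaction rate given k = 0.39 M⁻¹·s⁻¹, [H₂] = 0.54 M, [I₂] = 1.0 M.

0.2106 M/s

Step 1: The rate law is rate = k[H₂]^1[I₂]^1
Step 2: Substitute: rate = 0.39 × (0.54)^1 × (1.0)^1
Step 3: rate = 0.39 × 0.54 × 1 = 0.2106 M/s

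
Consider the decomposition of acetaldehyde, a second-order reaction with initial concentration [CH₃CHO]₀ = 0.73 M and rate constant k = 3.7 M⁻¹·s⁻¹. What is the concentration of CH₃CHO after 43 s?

0.006232 M

Step 1: For a second-order reaction: 1/[CH₃CHO] = 1/[CH₃CHO]₀ + kt
Step 2: 1/[CH₃CHO] = 1/0.73 + 3.7 × 43
Step 3: 1/[CH₃CHO] = 1.37 + 159.1 = 160.5
Step 4: [CH₃CHO] = 1/160.5 = 0.006232 M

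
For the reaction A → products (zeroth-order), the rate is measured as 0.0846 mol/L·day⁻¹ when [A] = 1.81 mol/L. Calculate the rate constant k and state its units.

0.0846 mol/L·day⁻¹

Step 1: For a zeroth-order reaction, rate = k (independent of concentration).
Step 2: k = rate = 0.0846 mol/L·day⁻¹.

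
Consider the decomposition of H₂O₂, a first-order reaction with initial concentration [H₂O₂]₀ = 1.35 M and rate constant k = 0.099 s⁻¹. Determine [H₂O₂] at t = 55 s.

0.005829 M

Step 1: For a first-order reaction: [H₂O₂] = [H₂O₂]₀ × e^(-kt)
Step 2: [H₂O₂] = 1.35 × e^(-0.099 × 55)
Step 3: [H₂O₂] = 1.35 × e^(-5.445)
Step 4: [H₂O₂] = 1.35 × 0.00431784 = 0.005829 M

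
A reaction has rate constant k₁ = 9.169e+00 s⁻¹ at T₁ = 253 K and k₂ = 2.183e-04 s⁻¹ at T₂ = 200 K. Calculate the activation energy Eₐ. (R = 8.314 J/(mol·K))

84.5 kJ/mol

Step 1: Use the two-temperature Arrhenius form: ln(k₂/k₁) = -Eₐ/R × (1/T₂ - 1/T₁)
Step 2: ln(k₂/k₁) = ln(2.183e-04/9.169e+00) = ln(2.38085e-05) = -10.6455
Step 3: 1/T₂ - 1/T₁ = 1/200 - 1/253 = 1.047431e-03 K⁻¹
Step 4: Eₐ = -R × ln(k₂/k₁) / (1/T₂ - 1/T₁) = -8.314 × -10.6455 / 1.047431e-03
Step 5: Eₐ = 8.4499e+04 J/mol = 84.5 kJ/mol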